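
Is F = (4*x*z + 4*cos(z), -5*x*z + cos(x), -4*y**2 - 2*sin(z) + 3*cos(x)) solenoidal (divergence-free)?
No, ∇·F = 4*z - 2*cos(z)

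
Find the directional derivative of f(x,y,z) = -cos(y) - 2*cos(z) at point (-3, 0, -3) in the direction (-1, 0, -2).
4*sqrt(5)*sin(3)/5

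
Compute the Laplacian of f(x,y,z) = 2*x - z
0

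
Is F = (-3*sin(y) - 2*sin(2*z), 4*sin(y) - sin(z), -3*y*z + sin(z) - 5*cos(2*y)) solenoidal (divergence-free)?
No, ∇·F = -3*y + 4*cos(y) + cos(z)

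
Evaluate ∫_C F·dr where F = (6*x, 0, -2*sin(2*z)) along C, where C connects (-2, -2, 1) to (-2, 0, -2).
cos(4) - cos(2)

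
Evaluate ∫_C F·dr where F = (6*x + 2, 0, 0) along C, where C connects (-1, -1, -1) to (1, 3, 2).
4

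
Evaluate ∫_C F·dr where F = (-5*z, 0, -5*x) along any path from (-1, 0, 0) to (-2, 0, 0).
0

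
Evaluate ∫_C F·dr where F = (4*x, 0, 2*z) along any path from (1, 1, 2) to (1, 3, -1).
-3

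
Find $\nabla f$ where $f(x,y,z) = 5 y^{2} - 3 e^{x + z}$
(-3*exp(x + z), 10*y, -3*exp(x + z))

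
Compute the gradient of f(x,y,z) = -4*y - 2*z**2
(0, -4, -4*z)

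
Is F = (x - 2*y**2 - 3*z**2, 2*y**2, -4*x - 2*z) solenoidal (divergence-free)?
No, ∇·F = 4*y - 1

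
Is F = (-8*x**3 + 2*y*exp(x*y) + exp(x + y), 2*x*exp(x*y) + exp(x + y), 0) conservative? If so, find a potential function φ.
Yes, F is conservative. φ = -2*x**4 + 2*exp(x*y) + exp(x + y)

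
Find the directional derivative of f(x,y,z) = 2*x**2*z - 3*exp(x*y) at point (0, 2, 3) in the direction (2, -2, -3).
-12*sqrt(17)/17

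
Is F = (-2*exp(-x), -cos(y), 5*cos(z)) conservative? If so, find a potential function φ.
Yes, F is conservative. φ = -sin(y) + 5*sin(z) + 2*exp(-x)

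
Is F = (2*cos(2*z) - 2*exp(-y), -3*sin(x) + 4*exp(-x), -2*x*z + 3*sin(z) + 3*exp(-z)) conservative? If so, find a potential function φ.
No, ∇×F = (0, 2*z - 4*sin(2*z), -3*cos(x) - 2*exp(-y) - 4*exp(-x)) ≠ 0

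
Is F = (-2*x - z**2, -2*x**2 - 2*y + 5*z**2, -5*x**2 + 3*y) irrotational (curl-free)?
No, ∇×F = (3 - 10*z, 10*x - 2*z, -4*x)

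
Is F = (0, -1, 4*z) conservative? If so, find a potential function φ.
Yes, F is conservative. φ = -y + 2*z**2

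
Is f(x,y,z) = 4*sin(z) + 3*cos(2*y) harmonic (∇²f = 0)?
No, ∇²f = -4*sin(z) - 12*cos(2*y)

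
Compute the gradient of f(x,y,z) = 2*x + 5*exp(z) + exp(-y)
(2, -exp(-y), 5*exp(z))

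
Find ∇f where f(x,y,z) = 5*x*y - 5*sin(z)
(5*y, 5*x, -5*cos(z))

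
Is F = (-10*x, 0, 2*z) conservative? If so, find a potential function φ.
Yes, F is conservative. φ = -5*x**2 + z**2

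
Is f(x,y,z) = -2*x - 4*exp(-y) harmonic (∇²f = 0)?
No, ∇²f = -4*exp(-y)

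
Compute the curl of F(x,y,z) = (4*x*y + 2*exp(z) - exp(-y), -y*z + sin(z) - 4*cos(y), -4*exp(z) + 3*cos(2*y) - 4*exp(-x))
(y - 6*sin(2*y) - cos(z), 2*exp(z) - 4*exp(-x), -4*x - exp(-y))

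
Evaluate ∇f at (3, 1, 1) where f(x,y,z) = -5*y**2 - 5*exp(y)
(0, -5*E - 10, 0)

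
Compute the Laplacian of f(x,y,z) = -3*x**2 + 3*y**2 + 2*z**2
4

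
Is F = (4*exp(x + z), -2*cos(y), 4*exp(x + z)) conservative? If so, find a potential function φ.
Yes, F is conservative. φ = 4*exp(x + z) - 2*sin(y)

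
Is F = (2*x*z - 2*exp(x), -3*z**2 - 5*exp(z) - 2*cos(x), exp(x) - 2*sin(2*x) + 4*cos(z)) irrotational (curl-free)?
No, ∇×F = (6*z + 5*exp(z), 2*x - exp(x) + 4*cos(2*x), 2*sin(x))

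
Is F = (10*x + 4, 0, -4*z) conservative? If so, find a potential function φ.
Yes, F is conservative. φ = 5*x**2 + 4*x - 2*z**2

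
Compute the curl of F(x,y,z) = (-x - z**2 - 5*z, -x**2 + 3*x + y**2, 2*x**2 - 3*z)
(0, -4*x - 2*z - 5, 3 - 2*x)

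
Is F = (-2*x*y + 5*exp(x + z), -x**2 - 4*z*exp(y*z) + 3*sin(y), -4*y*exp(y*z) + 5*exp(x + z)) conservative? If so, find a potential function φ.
Yes, F is conservative. φ = -x**2*y - 4*exp(y*z) + 5*exp(x + z) - 3*cos(y)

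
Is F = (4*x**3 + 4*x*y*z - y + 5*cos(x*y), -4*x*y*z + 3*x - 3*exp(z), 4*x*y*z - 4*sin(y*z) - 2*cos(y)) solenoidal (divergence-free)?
No, ∇·F = 12*x**2 + 4*x*y - 4*x*z + 4*y*z - 5*y*sin(x*y) - 4*y*cos(y*z)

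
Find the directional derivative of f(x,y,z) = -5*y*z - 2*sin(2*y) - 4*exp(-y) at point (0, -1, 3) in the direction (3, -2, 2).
8*sqrt(17)*(-E + cos(2) + 5)/17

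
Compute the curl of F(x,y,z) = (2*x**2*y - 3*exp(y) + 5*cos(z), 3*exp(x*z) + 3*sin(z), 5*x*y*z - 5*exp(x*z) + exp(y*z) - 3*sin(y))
(5*x*z - 3*x*exp(x*z) + z*exp(y*z) - 3*cos(y) - 3*cos(z), -5*y*z + 5*z*exp(x*z) - 5*sin(z), -2*x**2 + 3*z*exp(x*z) + 3*exp(y))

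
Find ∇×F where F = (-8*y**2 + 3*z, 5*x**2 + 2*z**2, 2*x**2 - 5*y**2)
(-10*y - 4*z, 3 - 4*x, 10*x + 16*y)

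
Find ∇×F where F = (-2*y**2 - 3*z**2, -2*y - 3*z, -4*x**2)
(3, 8*x - 6*z, 4*y)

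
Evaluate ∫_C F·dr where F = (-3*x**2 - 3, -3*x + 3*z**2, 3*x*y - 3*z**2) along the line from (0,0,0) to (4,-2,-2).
-48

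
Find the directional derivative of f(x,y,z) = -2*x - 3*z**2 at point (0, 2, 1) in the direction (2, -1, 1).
-5*sqrt(6)/3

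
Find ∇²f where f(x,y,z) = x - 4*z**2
-8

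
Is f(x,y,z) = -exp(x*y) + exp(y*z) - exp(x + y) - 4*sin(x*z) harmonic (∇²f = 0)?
No, ∇²f = -x**2*exp(x*y) + 4*x**2*sin(x*z) - y**2*exp(x*y) + y**2*exp(y*z) + z**2*exp(y*z) + 4*z**2*sin(x*z) - 2*exp(x + y)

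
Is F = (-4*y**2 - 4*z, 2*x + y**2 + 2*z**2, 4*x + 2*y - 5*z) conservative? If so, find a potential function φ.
No, ∇×F = (2 - 4*z, -8, 8*y + 2) ≠ 0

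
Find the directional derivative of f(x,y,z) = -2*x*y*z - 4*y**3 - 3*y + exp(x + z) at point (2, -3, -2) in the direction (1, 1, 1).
-101*sqrt(3)/3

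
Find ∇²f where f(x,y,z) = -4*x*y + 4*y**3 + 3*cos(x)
24*y - 3*cos(x)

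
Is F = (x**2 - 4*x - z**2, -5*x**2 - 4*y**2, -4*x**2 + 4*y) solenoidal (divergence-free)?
No, ∇·F = 2*x - 8*y - 4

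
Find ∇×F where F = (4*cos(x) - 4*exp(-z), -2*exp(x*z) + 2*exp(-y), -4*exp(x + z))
(2*x*exp(x*z), 4*(exp(x + 2*z) + 1)*exp(-z), -2*z*exp(x*z))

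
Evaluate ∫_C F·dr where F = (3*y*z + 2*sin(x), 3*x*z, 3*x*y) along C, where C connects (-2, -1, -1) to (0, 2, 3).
2*cos(2) + 4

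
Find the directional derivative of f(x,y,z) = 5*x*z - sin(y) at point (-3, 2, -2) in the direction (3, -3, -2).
3*sqrt(22)*cos(2)/22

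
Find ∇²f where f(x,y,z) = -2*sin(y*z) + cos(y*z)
(y**2 + z**2)*(2*sin(y*z) - cos(y*z))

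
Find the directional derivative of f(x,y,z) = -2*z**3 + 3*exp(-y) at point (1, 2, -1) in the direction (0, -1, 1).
sqrt(2)*(3/2 - 3*exp(2))*exp(-2)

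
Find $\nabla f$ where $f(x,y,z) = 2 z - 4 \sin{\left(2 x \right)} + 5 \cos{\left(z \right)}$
(-8*cos(2*x), 0, 2 - 5*sin(z))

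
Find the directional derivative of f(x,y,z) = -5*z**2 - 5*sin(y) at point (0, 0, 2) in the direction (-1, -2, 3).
-25*sqrt(14)/7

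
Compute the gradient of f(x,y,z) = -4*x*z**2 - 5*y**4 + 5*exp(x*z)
(z*(-4*z + 5*exp(x*z)), -20*y**3, x*(-8*z + 5*exp(x*z)))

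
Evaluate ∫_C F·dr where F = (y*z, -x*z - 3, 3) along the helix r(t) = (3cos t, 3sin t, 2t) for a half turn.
3*pi*(2 - 3*pi)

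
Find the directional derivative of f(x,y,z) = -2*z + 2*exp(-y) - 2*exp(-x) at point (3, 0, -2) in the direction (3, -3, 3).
2*sqrt(3)*exp(-3)/3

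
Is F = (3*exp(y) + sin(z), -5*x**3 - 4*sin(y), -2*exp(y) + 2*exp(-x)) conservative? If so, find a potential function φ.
No, ∇×F = (-2*exp(y), cos(z) + 2*exp(-x), -15*x**2 - 3*exp(y)) ≠ 0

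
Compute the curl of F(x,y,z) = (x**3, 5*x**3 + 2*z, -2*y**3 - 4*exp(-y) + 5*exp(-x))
(-6*y**2 - 2 + 4*exp(-y), 5*exp(-x), 15*x**2)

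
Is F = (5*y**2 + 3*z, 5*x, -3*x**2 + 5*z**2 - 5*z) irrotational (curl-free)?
No, ∇×F = (0, 6*x + 3, 5 - 10*y)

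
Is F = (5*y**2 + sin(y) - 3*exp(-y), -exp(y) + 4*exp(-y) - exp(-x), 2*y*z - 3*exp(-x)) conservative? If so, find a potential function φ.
No, ∇×F = (2*z, -3*exp(-x), -10*y - cos(y) - 3*exp(-y) + exp(-x)) ≠ 0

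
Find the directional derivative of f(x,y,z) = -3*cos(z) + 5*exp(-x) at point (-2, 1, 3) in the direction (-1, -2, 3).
sqrt(14)*(9*sin(3) + 5*exp(2))/14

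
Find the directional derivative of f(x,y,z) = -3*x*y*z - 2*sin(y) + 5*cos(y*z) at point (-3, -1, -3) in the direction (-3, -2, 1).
sqrt(14)*(-25*sin(3) + 4*cos(1) + 72)/14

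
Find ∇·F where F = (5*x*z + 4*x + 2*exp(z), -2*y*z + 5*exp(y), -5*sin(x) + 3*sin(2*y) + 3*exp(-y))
3*z + 5*exp(y) + 4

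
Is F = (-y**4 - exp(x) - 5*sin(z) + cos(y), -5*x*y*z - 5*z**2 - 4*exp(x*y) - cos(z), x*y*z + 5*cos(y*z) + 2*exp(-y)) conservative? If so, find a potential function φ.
No, ∇×F = (5*x*y + x*z - 5*z*sin(y*z) + 10*z - sin(z) - 2*exp(-y), -y*z - 5*cos(z), 4*y**3 - 5*y*z - 4*y*exp(x*y) + sin(y)) ≠ 0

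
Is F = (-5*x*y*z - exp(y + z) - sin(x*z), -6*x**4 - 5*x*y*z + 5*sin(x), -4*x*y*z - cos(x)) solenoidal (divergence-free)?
No, ∇·F = -4*x*y - 5*x*z - 5*y*z - z*cos(x*z)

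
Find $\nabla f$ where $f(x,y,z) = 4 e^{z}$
(0, 0, 4*exp(z))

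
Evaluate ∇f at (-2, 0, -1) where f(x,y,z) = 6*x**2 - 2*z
(-24, 0, -2)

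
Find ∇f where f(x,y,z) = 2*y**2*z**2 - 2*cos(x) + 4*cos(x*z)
(-4*z*sin(x*z) + 2*sin(x), 4*y*z**2, -4*x*sin(x*z) + 4*y**2*z)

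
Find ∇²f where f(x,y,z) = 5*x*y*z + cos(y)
-cos(y)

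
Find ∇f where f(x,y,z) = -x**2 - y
(-2*x, -1, 0)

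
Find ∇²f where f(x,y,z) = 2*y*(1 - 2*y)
-8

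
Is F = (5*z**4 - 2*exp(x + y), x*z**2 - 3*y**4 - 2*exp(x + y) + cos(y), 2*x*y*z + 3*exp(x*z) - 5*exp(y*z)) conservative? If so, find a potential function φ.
No, ∇×F = (-5*z*exp(y*z), z*(-2*y + 20*z**2 - 3*exp(x*z)), z**2) ≠ 0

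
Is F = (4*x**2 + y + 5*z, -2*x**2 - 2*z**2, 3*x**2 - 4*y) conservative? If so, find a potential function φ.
No, ∇×F = (4*z - 4, 5 - 6*x, -4*x - 1) ≠ 0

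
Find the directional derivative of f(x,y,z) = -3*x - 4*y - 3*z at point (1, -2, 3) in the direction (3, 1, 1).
-16*sqrt(11)/11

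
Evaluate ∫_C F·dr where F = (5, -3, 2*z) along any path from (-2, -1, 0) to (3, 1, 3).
28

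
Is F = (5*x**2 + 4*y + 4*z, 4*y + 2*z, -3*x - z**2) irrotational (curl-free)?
No, ∇×F = (-2, 7, -4)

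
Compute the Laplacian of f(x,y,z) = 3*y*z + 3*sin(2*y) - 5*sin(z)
-12*sin(2*y) + 5*sin(z)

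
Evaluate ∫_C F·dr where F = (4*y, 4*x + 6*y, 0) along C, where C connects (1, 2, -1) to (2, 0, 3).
-20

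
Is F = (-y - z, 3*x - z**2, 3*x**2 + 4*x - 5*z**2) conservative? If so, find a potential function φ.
No, ∇×F = (2*z, -6*x - 5, 4) ≠ 0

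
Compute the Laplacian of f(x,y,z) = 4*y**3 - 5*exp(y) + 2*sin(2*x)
24*y - 5*exp(y) - 8*sin(2*x)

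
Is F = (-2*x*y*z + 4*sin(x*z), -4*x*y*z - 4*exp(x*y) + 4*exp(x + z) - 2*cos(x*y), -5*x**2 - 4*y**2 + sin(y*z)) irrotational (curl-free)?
No, ∇×F = (4*x*y - 8*y + z*cos(y*z) - 4*exp(x + z), 2*x*(-y + 2*cos(x*z) + 5), 2*x*z - 4*y*z - 4*y*exp(x*y) + 2*y*sin(x*y) + 4*exp(x + z))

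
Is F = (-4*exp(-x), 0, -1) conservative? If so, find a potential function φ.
Yes, F is conservative. φ = -z + 4*exp(-x)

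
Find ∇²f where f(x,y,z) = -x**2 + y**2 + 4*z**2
8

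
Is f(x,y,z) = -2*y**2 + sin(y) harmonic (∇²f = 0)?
No, ∇²f = -sin(y) - 4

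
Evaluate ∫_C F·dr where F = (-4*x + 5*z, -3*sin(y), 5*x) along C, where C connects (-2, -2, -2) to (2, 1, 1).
-10 - 3*cos(2) + 3*cos(1)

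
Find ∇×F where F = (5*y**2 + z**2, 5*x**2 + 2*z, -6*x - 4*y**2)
(-8*y - 2, 2*z + 6, 10*x - 10*y)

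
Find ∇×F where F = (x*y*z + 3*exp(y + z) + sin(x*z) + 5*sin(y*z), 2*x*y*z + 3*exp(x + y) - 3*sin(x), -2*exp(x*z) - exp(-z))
(-2*x*y, x*y + x*cos(x*z) + 5*y*cos(y*z) + 2*z*exp(x*z) + 3*exp(y + z), -x*z + 2*y*z - 5*z*cos(y*z) + 3*exp(x + y) - 3*exp(y + z) - 3*cos(x))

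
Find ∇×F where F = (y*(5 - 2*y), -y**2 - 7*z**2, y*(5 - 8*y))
(-16*y + 14*z + 5, 0, 4*y - 5)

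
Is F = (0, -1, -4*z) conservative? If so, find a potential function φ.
Yes, F is conservative. φ = -y - 2*z**2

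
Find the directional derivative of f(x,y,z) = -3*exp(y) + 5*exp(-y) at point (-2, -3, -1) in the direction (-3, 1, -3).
sqrt(19)*(-5*exp(6) - 3)*exp(-3)/19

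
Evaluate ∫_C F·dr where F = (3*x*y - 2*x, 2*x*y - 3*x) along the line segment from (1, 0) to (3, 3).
16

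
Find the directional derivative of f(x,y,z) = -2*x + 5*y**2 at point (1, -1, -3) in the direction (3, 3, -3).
-4*sqrt(3)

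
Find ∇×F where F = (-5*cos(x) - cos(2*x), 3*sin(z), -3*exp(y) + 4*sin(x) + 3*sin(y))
(-3*exp(y) + 3*cos(y) - 3*cos(z), -4*cos(x), 0)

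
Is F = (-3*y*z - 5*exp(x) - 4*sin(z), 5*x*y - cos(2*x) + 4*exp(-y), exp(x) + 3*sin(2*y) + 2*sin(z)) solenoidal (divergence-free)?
No, ∇·F = 5*x - 5*exp(x) + 2*cos(z) - 4*exp(-y)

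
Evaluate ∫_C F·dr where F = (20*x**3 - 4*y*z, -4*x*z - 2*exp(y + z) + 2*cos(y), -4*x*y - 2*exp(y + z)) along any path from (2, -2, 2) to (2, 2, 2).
-2*exp(4) - 62 + 4*sin(2)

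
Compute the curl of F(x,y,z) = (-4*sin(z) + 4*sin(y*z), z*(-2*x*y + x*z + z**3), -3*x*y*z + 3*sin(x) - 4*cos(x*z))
(2*x*y - 5*x*z - 4*z**3, 3*y*z + 4*y*cos(y*z) - 4*z*sin(x*z) - 3*cos(x) - 4*cos(z), z*(-2*y + z - 4*cos(y*z)))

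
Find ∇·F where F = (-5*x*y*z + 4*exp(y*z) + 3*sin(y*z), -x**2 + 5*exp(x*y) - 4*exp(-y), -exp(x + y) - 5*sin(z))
(5*(x*exp(x*y) - y*z - cos(z))*exp(y) + 4)*exp(-y)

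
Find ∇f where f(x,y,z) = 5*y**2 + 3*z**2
(0, 10*y, 6*z)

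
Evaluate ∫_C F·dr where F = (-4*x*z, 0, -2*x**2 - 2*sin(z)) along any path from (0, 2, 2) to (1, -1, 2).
-4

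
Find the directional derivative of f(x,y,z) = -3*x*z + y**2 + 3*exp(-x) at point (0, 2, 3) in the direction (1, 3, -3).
0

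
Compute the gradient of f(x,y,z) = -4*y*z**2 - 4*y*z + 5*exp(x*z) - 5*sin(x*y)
(-5*y*cos(x*y) + 5*z*exp(x*z), -5*x*cos(x*y) - 4*z**2 - 4*z, 5*x*exp(x*z) - 8*y*z - 4*y)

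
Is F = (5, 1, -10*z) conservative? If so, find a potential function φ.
Yes, F is conservative. φ = 5*x + y - 5*z**2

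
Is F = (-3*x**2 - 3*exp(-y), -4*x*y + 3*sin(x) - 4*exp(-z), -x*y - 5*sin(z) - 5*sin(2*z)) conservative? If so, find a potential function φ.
No, ∇×F = (-x - 4*exp(-z), y, -4*y + 3*cos(x) - 3*exp(-y)) ≠ 0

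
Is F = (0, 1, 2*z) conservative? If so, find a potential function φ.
Yes, F is conservative. φ = y + z**2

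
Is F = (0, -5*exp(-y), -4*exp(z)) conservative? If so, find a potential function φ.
Yes, F is conservative. φ = -4*exp(z) + 5*exp(-y)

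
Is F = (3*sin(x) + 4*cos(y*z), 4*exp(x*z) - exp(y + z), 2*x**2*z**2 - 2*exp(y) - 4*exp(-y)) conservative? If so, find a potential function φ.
No, ∇×F = (-4*x*exp(x*z) - 2*exp(y) + exp(y + z) + 4*exp(-y), -4*x*z**2 - 4*y*sin(y*z), 4*z*(exp(x*z) + sin(y*z))) ≠ 0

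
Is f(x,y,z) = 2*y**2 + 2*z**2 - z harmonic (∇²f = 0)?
No, ∇²f = 8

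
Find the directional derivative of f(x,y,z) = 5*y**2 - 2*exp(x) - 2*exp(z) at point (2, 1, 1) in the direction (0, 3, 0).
10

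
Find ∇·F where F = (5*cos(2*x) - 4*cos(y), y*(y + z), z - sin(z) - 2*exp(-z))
2*y + z - 10*sin(2*x) - cos(z) + 1 + 2*exp(-z)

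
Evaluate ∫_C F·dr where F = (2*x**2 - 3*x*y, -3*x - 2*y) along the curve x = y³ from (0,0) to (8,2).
3376/21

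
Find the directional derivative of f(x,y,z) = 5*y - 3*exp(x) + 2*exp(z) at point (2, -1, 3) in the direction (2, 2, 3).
2*sqrt(17)*(-3*exp(2) + 5 + 3*exp(3))/17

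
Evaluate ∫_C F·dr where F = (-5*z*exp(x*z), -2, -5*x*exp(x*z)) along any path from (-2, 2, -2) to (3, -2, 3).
-5*exp(9) + 8 + 5*exp(4)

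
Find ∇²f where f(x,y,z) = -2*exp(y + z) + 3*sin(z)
-4*exp(y + z) - 3*sin(z)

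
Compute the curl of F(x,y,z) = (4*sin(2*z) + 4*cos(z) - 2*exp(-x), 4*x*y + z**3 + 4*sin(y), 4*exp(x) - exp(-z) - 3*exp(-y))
(-3*z**2 + 3*exp(-y), -4*exp(x) - 4*sin(z) + 8*cos(2*z), 4*y)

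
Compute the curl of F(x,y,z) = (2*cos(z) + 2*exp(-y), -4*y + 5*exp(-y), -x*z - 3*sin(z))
(0, z - 2*sin(z), 2*exp(-y))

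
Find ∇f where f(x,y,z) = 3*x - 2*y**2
(3, -4*y, 0)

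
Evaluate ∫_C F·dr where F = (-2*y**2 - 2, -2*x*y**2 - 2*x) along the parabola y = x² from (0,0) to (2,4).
-10564/105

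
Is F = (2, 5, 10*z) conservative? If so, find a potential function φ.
Yes, F is conservative. φ = 2*x + 5*y + 5*z**2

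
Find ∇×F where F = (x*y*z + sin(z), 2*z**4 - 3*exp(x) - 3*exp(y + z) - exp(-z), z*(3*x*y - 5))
(3*x*z - 8*z**3 + 3*exp(y + z) - exp(-z), x*y - 3*y*z + cos(z), -x*z - 3*exp(x))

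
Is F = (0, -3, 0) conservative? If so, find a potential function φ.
Yes, F is conservative. φ = -3*y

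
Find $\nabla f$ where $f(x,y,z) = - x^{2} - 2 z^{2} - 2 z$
(-2*x, 0, -4*z - 2)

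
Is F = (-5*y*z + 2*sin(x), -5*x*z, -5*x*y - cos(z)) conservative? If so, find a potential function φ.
Yes, F is conservative. φ = -5*x*y*z - sin(z) - 2*cos(x)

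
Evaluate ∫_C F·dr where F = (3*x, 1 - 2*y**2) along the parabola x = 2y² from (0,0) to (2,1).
19/3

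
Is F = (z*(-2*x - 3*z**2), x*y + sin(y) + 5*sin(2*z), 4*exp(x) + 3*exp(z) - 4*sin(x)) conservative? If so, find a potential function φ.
No, ∇×F = (-10*cos(2*z), -2*x - 9*z**2 - 4*exp(x) + 4*cos(x), y) ≠ 0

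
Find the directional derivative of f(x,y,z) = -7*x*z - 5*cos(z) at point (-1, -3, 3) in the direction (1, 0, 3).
3*sqrt(10)*sin(3)/2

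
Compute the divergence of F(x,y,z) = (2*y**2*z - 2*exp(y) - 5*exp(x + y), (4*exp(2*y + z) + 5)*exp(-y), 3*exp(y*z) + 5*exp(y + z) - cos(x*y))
3*y*exp(y*z) - 5*exp(x + y) + 9*exp(y + z) - 5*exp(-y)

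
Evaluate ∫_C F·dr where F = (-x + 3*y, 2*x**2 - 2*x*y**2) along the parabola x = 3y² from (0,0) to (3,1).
39/10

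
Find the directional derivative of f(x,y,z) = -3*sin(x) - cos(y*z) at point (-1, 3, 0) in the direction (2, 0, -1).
-6*sqrt(5)*cos(1)/5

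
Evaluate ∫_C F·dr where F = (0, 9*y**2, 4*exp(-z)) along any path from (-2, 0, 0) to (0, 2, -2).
28 - 4*exp(2)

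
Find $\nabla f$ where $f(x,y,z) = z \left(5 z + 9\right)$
(0, 0, 10*z + 9)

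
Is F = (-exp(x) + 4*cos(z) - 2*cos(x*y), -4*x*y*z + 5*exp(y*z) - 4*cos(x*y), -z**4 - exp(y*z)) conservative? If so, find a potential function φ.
No, ∇×F = (4*x*y - 5*y*exp(y*z) - z*exp(y*z), -4*sin(z), -2*x*sin(x*y) - 4*y*z + 4*y*sin(x*y)) ≠ 0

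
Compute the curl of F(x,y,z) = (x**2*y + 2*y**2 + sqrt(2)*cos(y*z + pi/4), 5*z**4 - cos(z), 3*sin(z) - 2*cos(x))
(-20*z**3 - sin(z), -sqrt(2)*y*sin(y*z + pi/4) - 2*sin(x), -x**2 - 4*y + sqrt(2)*z*sin(y*z + pi/4))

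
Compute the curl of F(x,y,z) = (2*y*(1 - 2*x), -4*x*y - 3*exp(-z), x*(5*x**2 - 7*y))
(-7*x - 3*exp(-z), -15*x**2 + 7*y, 4*x - 4*y - 2)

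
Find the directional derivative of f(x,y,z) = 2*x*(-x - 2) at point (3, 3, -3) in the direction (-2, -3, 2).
32*sqrt(17)/17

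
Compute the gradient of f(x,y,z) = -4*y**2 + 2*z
(0, -8*y, 2)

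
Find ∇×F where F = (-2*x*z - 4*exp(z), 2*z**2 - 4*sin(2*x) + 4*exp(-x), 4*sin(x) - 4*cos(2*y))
(-4*z + 8*sin(2*y), -2*x - 4*exp(z) - 4*cos(x), -8*cos(2*x) - 4*exp(-x))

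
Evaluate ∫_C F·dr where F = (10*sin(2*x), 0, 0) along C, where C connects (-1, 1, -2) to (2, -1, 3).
5*cos(2) - 5*cos(4)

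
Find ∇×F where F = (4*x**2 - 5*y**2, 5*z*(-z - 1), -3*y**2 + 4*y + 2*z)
(-6*y + 10*z + 9, 0, 10*y)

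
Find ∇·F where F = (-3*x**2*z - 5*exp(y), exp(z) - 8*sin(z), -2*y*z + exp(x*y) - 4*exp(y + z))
-6*x*z - 2*y - 4*exp(y + z)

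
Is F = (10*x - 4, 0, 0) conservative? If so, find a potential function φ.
Yes, F is conservative. φ = x*(5*x - 4)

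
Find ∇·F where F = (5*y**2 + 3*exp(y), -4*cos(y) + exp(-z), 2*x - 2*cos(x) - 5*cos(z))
4*sin(y) + 5*sin(z)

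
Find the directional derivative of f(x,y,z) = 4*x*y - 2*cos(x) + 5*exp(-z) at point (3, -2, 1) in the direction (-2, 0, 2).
sqrt(2)*(-5/2 + E*(4 - sin(3)))*exp(-1)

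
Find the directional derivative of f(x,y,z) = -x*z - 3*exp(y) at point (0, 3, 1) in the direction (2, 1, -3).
sqrt(14)*(-3*exp(3) - 2)/14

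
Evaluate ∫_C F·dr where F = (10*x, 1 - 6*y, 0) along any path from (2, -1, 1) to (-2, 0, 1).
4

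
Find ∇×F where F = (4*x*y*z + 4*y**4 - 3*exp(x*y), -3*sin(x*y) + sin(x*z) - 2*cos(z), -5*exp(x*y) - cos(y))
(-5*x*exp(x*y) - x*cos(x*z) + sin(y) - 2*sin(z), y*(4*x + 5*exp(x*y)), -4*x*z + 3*x*exp(x*y) - 16*y**3 - 3*y*cos(x*y) + z*cos(x*z))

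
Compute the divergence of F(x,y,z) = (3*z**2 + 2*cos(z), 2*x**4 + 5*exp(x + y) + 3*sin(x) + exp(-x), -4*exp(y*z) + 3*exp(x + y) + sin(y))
-4*y*exp(y*z) + 5*exp(x + y)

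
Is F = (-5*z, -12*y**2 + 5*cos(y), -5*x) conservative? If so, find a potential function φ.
Yes, F is conservative. φ = -5*x*z - 4*y**3 + 5*sin(y)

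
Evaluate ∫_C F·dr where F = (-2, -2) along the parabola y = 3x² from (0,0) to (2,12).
-28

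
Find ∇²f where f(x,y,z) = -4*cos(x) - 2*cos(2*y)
4*cos(x) + 8*cos(2*y)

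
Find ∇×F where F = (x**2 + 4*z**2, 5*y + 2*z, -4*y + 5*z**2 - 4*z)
(-6, 8*z, 0)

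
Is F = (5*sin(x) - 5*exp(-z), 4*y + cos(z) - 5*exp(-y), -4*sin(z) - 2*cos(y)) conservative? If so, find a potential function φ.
No, ∇×F = (2*sin(y) + sin(z), 5*exp(-z), 0) ≠ 0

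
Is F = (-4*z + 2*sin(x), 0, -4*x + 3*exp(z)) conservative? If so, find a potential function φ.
Yes, F is conservative. φ = -4*x*z + 3*exp(z) - 2*cos(x)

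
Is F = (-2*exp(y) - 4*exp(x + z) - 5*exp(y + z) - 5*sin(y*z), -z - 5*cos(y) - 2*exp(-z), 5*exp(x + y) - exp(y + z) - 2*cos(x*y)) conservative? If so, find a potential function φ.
No, ∇×F = (((2*x*sin(x*y) + 5*exp(x + y) - exp(y + z) + 1)*exp(z) - 2)*exp(-z), -2*y*sin(x*y) - 5*y*cos(y*z) - 5*exp(x + y) - 4*exp(x + z) - 5*exp(y + z), 5*z*cos(y*z) + 2*exp(y) + 5*exp(y + z)) ≠ 0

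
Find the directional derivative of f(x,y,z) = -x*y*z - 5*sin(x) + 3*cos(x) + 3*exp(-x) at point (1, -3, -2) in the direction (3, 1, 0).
-sqrt(10)*(9 + 9*E*sin(1) + 15*E*cos(1) + 16*E)*exp(-1)/10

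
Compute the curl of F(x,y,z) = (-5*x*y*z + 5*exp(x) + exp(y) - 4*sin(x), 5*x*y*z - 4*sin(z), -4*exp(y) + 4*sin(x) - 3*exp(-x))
(-5*x*y - 4*exp(y) + 4*cos(z), -5*x*y - 4*cos(x) - 3*exp(-x), 5*x*z + 5*y*z - exp(y))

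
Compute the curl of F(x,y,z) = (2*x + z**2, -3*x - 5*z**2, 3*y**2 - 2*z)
(6*y + 10*z, 2*z, -3)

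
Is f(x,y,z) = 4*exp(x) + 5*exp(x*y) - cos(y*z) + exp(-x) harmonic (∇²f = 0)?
No, ∇²f = 5*x**2*exp(x*y) + 5*y**2*exp(x*y) + y**2*cos(y*z) + z**2*cos(y*z) + 4*exp(x) + exp(-x)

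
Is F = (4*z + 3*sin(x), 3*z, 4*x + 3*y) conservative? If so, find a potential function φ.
Yes, F is conservative. φ = 4*x*z + 3*y*z - 3*cos(x)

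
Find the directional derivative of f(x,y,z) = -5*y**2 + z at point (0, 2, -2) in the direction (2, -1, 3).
23*sqrt(14)/14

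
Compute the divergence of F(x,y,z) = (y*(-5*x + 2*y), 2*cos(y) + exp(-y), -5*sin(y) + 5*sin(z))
-5*y - 2*sin(y) + 5*cos(z) - exp(-y)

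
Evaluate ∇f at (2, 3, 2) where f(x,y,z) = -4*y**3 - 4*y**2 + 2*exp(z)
(0, -132, 2*exp(2))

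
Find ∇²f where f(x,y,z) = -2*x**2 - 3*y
-4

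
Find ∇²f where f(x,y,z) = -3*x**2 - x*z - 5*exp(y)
-5*exp(y) - 6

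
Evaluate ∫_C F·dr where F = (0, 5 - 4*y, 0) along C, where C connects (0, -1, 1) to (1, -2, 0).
-11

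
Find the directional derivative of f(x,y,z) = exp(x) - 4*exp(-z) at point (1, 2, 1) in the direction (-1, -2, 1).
sqrt(6)*(4 - exp(2))*exp(-1)/6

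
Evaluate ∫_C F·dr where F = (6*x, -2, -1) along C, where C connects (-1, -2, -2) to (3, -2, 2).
20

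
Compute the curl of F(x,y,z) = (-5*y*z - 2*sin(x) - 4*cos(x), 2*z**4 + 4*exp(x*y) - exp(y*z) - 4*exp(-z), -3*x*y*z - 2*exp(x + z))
(-3*x*z + y*exp(y*z) - 8*z**3 - 4*exp(-z), 3*y*z - 5*y + 2*exp(x + z), 4*y*exp(x*y) + 5*z)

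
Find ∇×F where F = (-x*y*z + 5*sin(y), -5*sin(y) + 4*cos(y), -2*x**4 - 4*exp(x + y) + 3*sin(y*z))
(3*z*cos(y*z) - 4*exp(x + y), 8*x**3 - x*y + 4*exp(x + y), x*z - 5*cos(y))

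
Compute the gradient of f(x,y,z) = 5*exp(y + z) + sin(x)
(cos(x), 5*exp(y + z), 5*exp(y + z))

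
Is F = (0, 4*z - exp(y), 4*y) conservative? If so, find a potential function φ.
Yes, F is conservative. φ = 4*y*z - exp(y)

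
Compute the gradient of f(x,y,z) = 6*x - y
(6, -1, 0)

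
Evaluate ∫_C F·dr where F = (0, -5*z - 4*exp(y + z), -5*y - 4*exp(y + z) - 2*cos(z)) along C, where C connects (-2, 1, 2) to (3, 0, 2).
-4*exp(2) + 10 + 4*exp(3)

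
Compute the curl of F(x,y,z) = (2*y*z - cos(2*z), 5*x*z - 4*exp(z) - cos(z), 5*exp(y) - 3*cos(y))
(-5*x + 5*exp(y) + 4*exp(z) + 3*sin(y) - sin(z), 2*y + 2*sin(2*z), 3*z)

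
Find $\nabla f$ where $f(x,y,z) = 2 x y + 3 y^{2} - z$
(2*y, 2*x + 6*y, -1)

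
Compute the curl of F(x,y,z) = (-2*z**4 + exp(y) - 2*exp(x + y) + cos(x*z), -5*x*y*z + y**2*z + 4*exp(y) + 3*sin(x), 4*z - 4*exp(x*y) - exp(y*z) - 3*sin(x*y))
(5*x*y - 4*x*exp(x*y) - 3*x*cos(x*y) - y**2 - z*exp(y*z), -x*sin(x*z) + 4*y*exp(x*y) + 3*y*cos(x*y) - 8*z**3, -5*y*z - exp(y) + 2*exp(x + y) + 3*cos(x))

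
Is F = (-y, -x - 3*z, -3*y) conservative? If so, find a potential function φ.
Yes, F is conservative. φ = y*(-x - 3*z)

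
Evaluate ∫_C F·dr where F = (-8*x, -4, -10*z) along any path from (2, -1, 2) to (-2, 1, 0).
12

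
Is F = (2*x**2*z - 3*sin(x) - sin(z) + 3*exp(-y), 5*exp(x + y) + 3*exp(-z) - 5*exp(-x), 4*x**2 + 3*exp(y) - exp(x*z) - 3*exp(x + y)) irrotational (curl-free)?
No, ∇×F = (3*((exp(y) - exp(x + y))*exp(z) + 1)*exp(-z), 2*x**2 - 8*x + z*exp(x*z) + 3*exp(x + y) - cos(z), 5*exp(x + y) + 3*exp(-y) + 5*exp(-x))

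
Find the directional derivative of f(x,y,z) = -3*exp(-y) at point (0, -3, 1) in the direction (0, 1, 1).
3*sqrt(2)*exp(3)/2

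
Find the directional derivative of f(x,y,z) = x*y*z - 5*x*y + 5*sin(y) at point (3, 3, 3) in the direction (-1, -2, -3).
-sqrt(14)*(10*cos(3) + 9)/14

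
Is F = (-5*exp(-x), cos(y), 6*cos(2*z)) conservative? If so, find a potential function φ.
Yes, F is conservative. φ = sin(y) + 3*sin(2*z) + 5*exp(-x)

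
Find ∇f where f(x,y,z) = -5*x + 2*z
(-5, 0, 2)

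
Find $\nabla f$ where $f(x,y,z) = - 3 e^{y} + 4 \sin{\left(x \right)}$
(4*cos(x), -3*exp(y), 0)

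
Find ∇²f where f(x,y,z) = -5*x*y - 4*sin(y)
4*sin(y)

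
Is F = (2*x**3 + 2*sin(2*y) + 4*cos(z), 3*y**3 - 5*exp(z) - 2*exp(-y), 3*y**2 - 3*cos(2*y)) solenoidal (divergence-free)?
No, ∇·F = 6*x**2 + 9*y**2 + 2*exp(-y)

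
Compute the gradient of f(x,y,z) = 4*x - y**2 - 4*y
(4, -2*y - 4, 0)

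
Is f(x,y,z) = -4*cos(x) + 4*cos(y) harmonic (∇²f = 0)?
No, ∇²f = 4*cos(x) - 4*cos(y)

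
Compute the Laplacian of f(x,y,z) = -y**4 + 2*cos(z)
-12*y**2 - 2*cos(z)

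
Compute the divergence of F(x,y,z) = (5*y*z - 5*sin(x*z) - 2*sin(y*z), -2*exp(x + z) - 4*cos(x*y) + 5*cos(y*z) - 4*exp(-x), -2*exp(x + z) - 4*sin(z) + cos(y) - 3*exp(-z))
4*x*sin(x*y) - 5*z*sin(y*z) - 5*z*cos(x*z) - 2*exp(x + z) - 4*cos(z) + 3*exp(-z)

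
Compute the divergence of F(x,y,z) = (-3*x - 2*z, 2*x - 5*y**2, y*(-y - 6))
-10*y - 3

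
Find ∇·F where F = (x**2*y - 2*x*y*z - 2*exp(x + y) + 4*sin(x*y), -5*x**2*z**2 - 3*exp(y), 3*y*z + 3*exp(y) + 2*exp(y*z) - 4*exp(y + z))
2*x*y - 2*y*z + 2*y*exp(y*z) + 4*y*cos(x*y) + 3*y - 3*exp(y) - 2*exp(x + y) - 4*exp(y + z)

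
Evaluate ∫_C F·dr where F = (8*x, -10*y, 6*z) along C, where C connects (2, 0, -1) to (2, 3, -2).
-36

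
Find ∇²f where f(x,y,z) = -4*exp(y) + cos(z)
-4*exp(y) - cos(z)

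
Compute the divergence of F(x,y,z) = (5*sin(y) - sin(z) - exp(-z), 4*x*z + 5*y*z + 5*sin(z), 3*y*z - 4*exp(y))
3*y + 5*z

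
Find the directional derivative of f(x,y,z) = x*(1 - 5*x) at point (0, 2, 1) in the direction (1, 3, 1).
sqrt(11)/11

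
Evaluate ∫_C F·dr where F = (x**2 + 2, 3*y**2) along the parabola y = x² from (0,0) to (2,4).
212/3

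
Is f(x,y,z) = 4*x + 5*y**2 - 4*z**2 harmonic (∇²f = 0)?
No, ∇²f = 2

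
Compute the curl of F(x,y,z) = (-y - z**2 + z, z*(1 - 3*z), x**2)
(6*z - 1, -2*x - 2*z + 1, 1)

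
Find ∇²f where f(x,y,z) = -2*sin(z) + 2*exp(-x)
2*sin(z) + 2*exp(-x)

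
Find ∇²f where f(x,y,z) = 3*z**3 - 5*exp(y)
18*z - 5*exp(y)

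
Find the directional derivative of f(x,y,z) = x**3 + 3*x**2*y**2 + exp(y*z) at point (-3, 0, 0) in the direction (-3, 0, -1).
-81*sqrt(10)/10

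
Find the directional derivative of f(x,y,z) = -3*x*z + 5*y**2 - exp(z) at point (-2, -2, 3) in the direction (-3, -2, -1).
sqrt(14)*(exp(3) + 61)/14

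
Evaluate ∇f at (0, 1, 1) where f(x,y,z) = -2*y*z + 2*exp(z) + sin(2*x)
(2, -2, -2 + 2*E)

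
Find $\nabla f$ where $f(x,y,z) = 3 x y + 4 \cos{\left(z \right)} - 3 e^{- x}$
(3*y + 3*exp(-x), 3*x, -4*sin(z))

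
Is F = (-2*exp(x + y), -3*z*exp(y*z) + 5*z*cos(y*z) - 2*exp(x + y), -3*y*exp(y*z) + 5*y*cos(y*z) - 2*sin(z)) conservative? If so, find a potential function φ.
Yes, F is conservative. φ = -3*exp(y*z) - 2*exp(x + y) + 5*sin(y*z) + 2*cos(z)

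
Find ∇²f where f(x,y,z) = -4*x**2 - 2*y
-8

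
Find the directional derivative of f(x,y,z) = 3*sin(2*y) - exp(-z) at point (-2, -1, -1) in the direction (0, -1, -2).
-2*sqrt(5)*(3*cos(2) + E)/5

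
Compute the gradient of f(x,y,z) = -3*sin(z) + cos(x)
(-sin(x), 0, -3*cos(z))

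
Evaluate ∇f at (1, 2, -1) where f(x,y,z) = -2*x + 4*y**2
(-2, 16, 0)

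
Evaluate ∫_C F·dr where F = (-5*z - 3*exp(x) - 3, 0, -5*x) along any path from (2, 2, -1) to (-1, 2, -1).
-6 - 3*exp(-1) + 3*exp(2)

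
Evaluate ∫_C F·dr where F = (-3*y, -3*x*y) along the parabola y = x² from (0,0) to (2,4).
-232/5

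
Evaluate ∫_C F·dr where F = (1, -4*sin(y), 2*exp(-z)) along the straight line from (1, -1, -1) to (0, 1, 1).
-1 + 4*sinh(1)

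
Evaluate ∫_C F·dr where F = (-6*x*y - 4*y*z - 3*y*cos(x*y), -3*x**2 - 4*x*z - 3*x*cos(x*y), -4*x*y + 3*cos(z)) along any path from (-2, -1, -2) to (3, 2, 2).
-130 - 3*sin(6) + 9*sin(2)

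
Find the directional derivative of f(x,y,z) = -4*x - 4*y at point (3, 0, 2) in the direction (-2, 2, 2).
0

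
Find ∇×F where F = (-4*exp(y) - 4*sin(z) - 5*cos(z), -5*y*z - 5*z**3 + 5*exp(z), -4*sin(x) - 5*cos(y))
(5*y + 15*z**2 - 5*exp(z) + 5*sin(y), 5*sin(z) + 4*cos(x) - 4*cos(z), 4*exp(y))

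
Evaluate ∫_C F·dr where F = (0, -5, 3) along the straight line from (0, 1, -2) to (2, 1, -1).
3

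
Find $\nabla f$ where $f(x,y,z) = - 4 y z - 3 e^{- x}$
(3*exp(-x), -4*z, -4*y)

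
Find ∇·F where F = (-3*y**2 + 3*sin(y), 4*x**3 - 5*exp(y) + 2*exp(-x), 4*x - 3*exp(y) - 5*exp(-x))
-5*exp(y)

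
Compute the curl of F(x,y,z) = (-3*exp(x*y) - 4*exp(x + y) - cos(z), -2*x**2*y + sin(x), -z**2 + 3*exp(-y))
(-3*exp(-y), sin(z), -4*x*y + 3*x*exp(x*y) + 4*exp(x + y) + cos(x))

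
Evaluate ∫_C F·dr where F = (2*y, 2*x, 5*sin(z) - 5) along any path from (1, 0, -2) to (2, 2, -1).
-5*cos(1) + 5*cos(2) + 3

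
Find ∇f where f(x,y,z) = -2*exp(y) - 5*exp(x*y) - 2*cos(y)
(-5*y*exp(x*y), -5*x*exp(x*y) - 2*exp(y) + 2*sin(y), 0)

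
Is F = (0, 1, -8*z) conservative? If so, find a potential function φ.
Yes, F is conservative. φ = y - 4*z**2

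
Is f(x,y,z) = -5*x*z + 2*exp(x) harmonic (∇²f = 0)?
No, ∇²f = 2*exp(x)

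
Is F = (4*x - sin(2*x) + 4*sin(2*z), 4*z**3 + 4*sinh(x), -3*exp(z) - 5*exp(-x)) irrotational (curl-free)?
No, ∇×F = (-12*z**2, 8*cos(2*z) - 5*exp(-x), 4*cosh(x))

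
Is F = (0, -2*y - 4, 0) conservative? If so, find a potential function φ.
Yes, F is conservative. φ = y*(-y - 4)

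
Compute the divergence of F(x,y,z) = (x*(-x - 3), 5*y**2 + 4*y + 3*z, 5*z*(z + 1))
-2*x + 10*y + 10*z + 6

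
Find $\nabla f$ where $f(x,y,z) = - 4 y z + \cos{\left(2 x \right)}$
(-2*sin(2*x), -4*z, -4*y)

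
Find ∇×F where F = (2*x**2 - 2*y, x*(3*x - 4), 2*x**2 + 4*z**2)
(0, -4*x, 6*x - 2)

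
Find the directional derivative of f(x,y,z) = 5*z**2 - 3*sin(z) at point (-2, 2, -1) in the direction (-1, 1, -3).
3*sqrt(11)*(3*cos(1) + 10)/11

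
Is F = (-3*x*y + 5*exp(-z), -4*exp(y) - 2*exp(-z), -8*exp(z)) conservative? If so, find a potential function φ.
No, ∇×F = (-2*exp(-z), -5*exp(-z), 3*x) ≠ 0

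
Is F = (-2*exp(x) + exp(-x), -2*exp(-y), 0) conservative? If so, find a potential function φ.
Yes, F is conservative. φ = -2*exp(x) + 2*exp(-y) - exp(-x)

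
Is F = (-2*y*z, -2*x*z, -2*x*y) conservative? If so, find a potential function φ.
Yes, F is conservative. φ = -2*x*y*z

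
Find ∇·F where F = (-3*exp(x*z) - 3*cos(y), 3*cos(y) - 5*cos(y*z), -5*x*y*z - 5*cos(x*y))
-5*x*y - 3*z*exp(x*z) + 5*z*sin(y*z) - 3*sin(y)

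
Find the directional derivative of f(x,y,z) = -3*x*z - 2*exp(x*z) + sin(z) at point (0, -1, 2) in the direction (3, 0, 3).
sqrt(2)*(-10 + cos(2))/2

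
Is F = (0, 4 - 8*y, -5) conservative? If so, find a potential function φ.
Yes, F is conservative. φ = -4*y**2 + 4*y - 5*z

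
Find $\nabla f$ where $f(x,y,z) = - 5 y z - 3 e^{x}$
(-3*exp(x), -5*z, -5*y)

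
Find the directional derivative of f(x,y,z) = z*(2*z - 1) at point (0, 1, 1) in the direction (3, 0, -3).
-3*sqrt(2)/2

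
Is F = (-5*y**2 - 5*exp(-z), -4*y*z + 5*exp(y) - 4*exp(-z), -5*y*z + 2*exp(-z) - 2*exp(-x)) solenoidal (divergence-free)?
No, ∇·F = -5*y - 4*z + 5*exp(y) - 2*exp(-z)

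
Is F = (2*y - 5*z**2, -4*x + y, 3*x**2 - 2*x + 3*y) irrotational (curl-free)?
No, ∇×F = (3, -6*x - 10*z + 2, -6)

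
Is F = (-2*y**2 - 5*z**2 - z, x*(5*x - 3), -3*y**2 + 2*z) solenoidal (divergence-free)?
No, ∇·F = 2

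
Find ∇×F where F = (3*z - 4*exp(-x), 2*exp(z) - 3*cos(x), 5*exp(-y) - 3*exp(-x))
(-2*exp(z) - 5*exp(-y), 3 - 3*exp(-x), 3*sin(x))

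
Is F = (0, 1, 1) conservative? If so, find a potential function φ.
Yes, F is conservative. φ = y + z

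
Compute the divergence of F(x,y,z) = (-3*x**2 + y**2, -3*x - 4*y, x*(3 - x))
-6*x - 4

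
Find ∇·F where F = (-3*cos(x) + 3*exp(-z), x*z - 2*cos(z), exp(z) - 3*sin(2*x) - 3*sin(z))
exp(z) + 3*sin(x) - 3*cos(z)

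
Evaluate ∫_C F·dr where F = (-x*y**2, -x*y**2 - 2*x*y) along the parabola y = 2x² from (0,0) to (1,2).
-646/105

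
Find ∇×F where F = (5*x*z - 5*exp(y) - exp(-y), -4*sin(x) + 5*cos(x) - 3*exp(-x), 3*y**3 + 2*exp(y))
(9*y**2 + 2*exp(y), 5*x, 5*exp(y) - 5*sin(x) - 4*cos(x) - exp(-y) + 3*exp(-x))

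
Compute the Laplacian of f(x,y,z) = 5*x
0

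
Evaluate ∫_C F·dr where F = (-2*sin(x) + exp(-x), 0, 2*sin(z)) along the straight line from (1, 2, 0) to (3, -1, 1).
-4*cos(1) + 2*cos(3) - exp(-3) + exp(-1) + 2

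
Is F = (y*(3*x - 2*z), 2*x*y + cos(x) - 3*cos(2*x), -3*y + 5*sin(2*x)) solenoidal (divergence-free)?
No, ∇·F = 2*x + 3*y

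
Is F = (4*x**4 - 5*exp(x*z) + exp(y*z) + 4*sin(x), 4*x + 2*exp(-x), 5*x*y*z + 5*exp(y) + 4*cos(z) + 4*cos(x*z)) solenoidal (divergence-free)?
No, ∇·F = 16*x**3 + 5*x*y - 4*x*sin(x*z) - 5*z*exp(x*z) - 4*sin(z) + 4*cos(x)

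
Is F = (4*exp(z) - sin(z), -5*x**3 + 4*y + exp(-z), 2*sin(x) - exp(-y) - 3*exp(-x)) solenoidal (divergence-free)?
No, ∇·F = 4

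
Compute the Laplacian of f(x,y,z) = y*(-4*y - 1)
-8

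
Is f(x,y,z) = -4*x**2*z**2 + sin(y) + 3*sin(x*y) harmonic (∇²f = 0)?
No, ∇²f = -3*x**2*sin(x*y) - 8*x**2 - 3*y**2*sin(x*y) - 8*z**2 - sin(y)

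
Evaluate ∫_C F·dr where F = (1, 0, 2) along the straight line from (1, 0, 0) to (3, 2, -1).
0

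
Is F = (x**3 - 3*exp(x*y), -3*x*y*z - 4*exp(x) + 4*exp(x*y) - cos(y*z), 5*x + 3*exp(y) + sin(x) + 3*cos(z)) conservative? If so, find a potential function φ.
No, ∇×F = (3*x*y - y*sin(y*z) + 3*exp(y), -cos(x) - 5, 3*x*exp(x*y) - 3*y*z + 4*y*exp(x*y) - 4*exp(x)) ≠ 0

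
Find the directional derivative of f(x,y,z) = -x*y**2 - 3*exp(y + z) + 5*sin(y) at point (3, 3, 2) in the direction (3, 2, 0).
sqrt(13)*(-6*exp(5) - 63 + 10*cos(3))/13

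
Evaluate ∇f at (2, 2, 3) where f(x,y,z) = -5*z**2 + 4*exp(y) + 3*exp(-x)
(-3*exp(-2), 4*exp(2), -30)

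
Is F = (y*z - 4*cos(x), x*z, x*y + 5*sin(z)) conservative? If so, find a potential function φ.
Yes, F is conservative. φ = x*y*z - 4*sin(x) - 5*cos(z)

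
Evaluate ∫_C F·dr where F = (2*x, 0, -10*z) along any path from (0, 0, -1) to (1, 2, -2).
-14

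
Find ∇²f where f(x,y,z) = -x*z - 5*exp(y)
-5*exp(y)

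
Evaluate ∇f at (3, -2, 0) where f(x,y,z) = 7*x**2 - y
(42, -1, 0)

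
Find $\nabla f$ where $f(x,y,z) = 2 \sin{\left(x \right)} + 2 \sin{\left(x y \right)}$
(2*y*cos(x*y) + 2*cos(x), 2*x*cos(x*y), 0)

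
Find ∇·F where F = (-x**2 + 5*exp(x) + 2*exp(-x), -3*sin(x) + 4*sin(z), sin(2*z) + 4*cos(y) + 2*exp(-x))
-2*x + 5*exp(x) + 2*cos(2*z) - 2*exp(-x)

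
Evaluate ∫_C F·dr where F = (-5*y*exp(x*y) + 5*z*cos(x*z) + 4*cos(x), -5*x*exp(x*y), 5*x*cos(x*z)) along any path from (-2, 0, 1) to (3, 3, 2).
-5*exp(9) + 5*sin(6) + 4*sin(3) + 5 + 9*sin(2)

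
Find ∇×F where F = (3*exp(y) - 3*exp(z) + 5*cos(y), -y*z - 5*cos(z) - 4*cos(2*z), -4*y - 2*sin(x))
(y - 5*sin(z) - 8*sin(2*z) - 4, -3*exp(z) + 2*cos(x), -3*exp(y) + 5*sin(y))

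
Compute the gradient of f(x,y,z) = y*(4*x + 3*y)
(4*y, 4*x + 6*y, 0)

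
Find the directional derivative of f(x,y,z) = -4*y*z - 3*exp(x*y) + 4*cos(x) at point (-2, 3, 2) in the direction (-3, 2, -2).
sqrt(17)*(-12*exp(6)*sin(2) + 39 + 8*exp(6))*exp(-6)/17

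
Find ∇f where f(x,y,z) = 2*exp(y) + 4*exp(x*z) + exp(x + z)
(4*z*exp(x*z) + exp(x + z), 2*exp(y), 4*x*exp(x*z) + exp(x + z))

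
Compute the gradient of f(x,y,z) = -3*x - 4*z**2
(-3, 0, -8*z)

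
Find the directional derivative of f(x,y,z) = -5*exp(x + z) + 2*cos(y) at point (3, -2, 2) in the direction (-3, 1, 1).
2*sqrt(11)*(sin(2) + 5*exp(5))/11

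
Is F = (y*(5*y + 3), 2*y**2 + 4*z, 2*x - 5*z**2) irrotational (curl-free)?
No, ∇×F = (-4, -2, -10*y - 3)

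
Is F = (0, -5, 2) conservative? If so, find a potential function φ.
Yes, F is conservative. φ = -5*y + 2*z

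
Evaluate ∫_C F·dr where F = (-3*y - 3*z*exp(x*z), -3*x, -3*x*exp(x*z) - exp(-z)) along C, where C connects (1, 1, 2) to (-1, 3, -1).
-2*E - exp(-2) + 12 + 3*exp(2)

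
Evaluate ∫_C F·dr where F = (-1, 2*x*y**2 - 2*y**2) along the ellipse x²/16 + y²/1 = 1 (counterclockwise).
2*pi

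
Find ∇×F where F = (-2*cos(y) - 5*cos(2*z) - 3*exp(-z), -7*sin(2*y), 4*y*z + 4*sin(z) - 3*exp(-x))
(4*z, 10*sin(2*z) + 3*exp(-z) - 3*exp(-x), -2*sin(y))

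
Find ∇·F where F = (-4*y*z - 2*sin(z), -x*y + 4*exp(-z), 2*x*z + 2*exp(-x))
x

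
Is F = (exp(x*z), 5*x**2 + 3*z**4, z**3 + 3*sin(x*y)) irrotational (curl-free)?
No, ∇×F = (3*x*cos(x*y) - 12*z**3, x*exp(x*z) - 3*y*cos(x*y), 10*x)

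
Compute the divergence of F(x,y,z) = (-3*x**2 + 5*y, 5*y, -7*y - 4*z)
1 - 6*x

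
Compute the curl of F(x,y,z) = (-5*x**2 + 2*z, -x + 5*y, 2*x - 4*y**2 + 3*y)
(3 - 8*y, 0, -1)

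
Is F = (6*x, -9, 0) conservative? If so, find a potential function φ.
Yes, F is conservative. φ = 3*x**2 - 9*y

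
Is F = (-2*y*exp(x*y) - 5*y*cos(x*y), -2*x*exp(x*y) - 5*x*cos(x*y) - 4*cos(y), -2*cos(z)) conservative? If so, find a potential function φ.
Yes, F is conservative. φ = -2*exp(x*y) - 4*sin(y) - 2*sin(z) - 5*sin(x*y)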